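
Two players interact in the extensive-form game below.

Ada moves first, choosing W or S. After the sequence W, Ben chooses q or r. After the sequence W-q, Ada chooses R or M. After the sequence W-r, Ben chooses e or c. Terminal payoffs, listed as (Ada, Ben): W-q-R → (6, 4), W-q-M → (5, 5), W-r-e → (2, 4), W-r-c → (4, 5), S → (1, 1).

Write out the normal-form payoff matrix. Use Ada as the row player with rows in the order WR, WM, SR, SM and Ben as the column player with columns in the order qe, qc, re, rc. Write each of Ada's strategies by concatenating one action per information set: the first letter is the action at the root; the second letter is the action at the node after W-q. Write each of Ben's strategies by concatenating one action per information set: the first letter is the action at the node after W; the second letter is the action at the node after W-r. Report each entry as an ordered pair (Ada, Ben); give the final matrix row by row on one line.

WR: (6,4) (6,4) (2,4) (4,5) | WM: (5,5) (5,5) (2,4) (4,5) | SR: (1,1) (1,1) (1,1) (1,1) | SM: (1,1) (1,1) (1,1) (1,1)

           qe       qc       re       rc
  WR    (6,4)    (6,4)    (2,4)    (4,5)
  WM    (5,5)    (5,5)    (2,4)    (4,5)
  SR    (1,1)    (1,1)    (1,1)    (1,1)
  SM    (1,1)    (1,1)    (1,1)    (1,1)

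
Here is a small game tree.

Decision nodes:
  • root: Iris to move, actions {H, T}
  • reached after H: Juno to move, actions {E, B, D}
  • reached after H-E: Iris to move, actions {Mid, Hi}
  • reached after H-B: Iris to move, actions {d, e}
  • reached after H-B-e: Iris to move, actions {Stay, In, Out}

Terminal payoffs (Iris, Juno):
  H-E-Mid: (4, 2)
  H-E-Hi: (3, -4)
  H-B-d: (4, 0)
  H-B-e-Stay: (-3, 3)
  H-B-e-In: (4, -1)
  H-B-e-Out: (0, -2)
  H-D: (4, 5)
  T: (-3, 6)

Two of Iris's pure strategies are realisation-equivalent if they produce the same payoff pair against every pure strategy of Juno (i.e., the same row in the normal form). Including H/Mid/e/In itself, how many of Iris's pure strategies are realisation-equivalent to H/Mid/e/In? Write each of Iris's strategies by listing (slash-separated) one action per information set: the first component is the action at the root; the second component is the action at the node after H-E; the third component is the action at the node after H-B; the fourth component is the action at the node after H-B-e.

Row for H/Mid/e/In (columns E, B, D): (4,2) (4,-1) (4,5).
Every one of Iris's information sets is on the play path for some reply by Juno when Iris follows H/Mid/e/In.
Changing the action at any of them therefore changes at least one column, so only H/Mid/e/In itself gives this row.

1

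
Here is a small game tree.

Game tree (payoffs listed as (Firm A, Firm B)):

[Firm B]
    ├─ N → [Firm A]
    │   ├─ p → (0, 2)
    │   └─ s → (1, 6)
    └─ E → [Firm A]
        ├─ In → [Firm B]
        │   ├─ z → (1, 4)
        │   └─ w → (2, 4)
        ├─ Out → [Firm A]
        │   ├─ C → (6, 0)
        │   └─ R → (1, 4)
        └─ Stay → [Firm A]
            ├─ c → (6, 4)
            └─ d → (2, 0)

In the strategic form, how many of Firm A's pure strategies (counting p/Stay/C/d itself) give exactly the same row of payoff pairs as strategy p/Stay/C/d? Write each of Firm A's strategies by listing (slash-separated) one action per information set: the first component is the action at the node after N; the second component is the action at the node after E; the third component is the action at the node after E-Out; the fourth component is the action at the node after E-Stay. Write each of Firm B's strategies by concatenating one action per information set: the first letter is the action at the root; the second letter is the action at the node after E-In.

2

Row for p/Stay/C/d (columns Nz, Nw, Ez, Ew): (0,2) (0,2) (2,0) (2,0).
Under p/Stay/C/d, Firm A's choice at the node after E-Out can never be reached regardless of what Firm B does, so varying those choices leaves every outcome unchanged.
Holding the reachable choices fixed and varying the unreachable one freely already gives 2 equivalent strategies.
No other strategy reproduces this row, so those 2 are the full class: p/Stay/C/d, p/Stay/R/d.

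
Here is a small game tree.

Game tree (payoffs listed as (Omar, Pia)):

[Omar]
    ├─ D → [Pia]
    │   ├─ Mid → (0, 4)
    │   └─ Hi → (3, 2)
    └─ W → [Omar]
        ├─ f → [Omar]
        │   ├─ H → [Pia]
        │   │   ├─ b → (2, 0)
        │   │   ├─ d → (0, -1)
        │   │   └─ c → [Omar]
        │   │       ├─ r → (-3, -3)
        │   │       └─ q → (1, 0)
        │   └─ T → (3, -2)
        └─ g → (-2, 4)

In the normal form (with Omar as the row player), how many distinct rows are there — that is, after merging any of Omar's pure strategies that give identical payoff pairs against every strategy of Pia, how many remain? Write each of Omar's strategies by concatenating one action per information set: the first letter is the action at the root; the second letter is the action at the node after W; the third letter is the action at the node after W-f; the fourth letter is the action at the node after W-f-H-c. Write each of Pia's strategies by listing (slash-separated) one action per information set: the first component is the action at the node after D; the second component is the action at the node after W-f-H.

Omar has 16 pure strategies: DfHr, DfHq, DfTr, DfTq, DgHr, DgHq, DgTr, DgTq, WfHr, WfHq, WfTr, WfTq, WgHr, WgHq, WgTr, WgTq. Columns: Mid/b, Mid/d, Mid/c, Hi/b, Hi/d, Hi/c.
{DfHr, DfHq, DfTr, DfTq, DgHr, DgHq, DgTr, DgTq} → row (0,4) (0,4) (0,4) (3,2) (3,2) (3,2)
{WfHr} → row (2,0) (0,-1) (-3,-3) (2,0) (0,-1) (-3,-3)
{WfHq} → row (2,0) (0,-1) (1,0) (2,0) (0,-1) (1,0)
{WfTr, WfTq} → row (3,-2) (3,-2) (3,-2) (3,-2) (3,-2) (3,-2)
{WgHr, WgHq, WgTr, WgTq} → row (-2,4) (-2,4) (-2,4) (-2,4) (-2,4) (-2,4)
That's 5 distinct rows out of 16 strategies.

5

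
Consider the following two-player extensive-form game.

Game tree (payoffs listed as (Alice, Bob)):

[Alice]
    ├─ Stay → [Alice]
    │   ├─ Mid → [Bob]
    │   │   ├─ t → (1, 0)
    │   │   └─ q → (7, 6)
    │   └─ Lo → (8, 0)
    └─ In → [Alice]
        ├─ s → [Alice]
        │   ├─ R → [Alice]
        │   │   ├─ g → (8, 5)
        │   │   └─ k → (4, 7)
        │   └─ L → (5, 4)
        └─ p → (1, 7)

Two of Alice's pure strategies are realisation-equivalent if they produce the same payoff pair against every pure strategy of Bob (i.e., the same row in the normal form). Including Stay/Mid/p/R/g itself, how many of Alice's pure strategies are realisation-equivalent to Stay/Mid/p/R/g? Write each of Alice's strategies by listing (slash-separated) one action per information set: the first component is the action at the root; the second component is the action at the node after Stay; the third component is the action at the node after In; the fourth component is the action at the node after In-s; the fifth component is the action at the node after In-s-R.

8

Row for Stay/Mid/p/R/g (columns t, q): (1,0) (7,6).
Under Stay/Mid/p/R/g, Alice's choice at the node after In and at the node after In-s and at the node after In-s-R can never be reached regardless of what Bob does, so varying those choices leaves every outcome unchanged.
Holding the reachable choices fixed and varying the unreachable ones freely already gives 2 × 2 × 2 = 8 equivalent strategies.
No other strategy reproduces this row, so those 8 are the full class: Stay/Mid/s/R/g, Stay/Mid/s/R/k, Stay/Mid/s/L/g, Stay/Mid/s/L/k, Stay/Mid/p/R/g, Stay/Mid/p/R/k, Stay/Mid/p/L/g, Stay/Mid/p/L/k.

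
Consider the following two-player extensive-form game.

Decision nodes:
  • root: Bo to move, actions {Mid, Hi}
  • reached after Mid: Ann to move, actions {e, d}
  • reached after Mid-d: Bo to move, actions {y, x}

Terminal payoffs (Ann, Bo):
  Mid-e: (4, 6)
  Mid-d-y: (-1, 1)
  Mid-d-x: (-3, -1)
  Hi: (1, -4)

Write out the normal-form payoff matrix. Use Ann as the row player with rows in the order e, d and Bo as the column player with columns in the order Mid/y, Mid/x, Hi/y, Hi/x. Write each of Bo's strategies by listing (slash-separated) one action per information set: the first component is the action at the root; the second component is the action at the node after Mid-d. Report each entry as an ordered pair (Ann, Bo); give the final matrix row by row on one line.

e: (4,6) (4,6) (1,-4) (1,-4) | d: (-1,1) (-3,-1) (1,-4) (1,-4)

        Mid/y    Mid/x     Hi/y     Hi/x
   e    (4,6)    (4,6)   (1,-4)   (1,-4)
   d   (-1,1)  (-3,-1)   (1,-4)   (1,-4)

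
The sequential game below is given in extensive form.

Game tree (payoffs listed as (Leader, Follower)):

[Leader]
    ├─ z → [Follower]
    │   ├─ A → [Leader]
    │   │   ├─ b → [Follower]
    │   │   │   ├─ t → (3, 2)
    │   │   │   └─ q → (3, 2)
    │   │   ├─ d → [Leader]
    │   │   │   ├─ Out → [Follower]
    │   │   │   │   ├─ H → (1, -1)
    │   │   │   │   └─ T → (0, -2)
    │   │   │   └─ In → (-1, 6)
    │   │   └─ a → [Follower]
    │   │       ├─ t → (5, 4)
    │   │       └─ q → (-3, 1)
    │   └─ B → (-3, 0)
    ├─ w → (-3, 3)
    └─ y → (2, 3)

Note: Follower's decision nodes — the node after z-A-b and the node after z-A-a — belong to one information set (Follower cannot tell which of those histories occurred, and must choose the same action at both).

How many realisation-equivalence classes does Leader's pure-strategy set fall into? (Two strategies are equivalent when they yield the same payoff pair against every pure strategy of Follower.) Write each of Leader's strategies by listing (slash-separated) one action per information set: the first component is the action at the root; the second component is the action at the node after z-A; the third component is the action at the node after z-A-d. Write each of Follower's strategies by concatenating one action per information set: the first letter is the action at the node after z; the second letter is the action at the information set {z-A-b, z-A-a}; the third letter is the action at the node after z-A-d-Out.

Leader has 18 pure strategies: z/b/Out, z/b/In, z/d/Out, z/d/In, z/a/Out, z/a/In, w/b/Out, w/b/In, w/d/Out, w/d/In, w/a/Out, w/a/In, y/b/Out, y/b/In, y/d/Out, y/d/In, y/a/Out, y/a/In. Columns: AtH, AtT, AqH, AqT, BtH, BtT, BqH, BqT.
{z/b/Out, z/b/In} → row (3,2) (3,2) (3,2) (3,2) (-3,0) (-3,0) (-3,0) (-3,0)
{z/d/Out} → row (1,-1) (0,-2) (1,-1) (0,-2) (-3,0) (-3,0) (-3,0) (-3,0)
{z/d/In} → row (-1,6) (-1,6) (-1,6) (-1,6) (-3,0) (-3,0) (-3,0) (-3,0)
{z/a/Out, z/a/In} → row (5,4) (5,4) (-3,1) (-3,1) (-3,0) (-3,0) (-3,0) (-3,0)
{w/b/Out, w/b/In, w/d/Out, w/d/In, w/a/Out, w/a/In} → row (-3,3) (-3,3) (-3,3) (-3,3) (-3,3) (-3,3) (-3,3) (-3,3)
{y/b/Out, y/b/In, y/d/Out, y/d/In, y/a/Out, y/a/In} → row (2,3) (2,3) (2,3) (2,3) (2,3) (2,3) (2,3) (2,3)
That's 6 distinct rows out of 18 strategies.

6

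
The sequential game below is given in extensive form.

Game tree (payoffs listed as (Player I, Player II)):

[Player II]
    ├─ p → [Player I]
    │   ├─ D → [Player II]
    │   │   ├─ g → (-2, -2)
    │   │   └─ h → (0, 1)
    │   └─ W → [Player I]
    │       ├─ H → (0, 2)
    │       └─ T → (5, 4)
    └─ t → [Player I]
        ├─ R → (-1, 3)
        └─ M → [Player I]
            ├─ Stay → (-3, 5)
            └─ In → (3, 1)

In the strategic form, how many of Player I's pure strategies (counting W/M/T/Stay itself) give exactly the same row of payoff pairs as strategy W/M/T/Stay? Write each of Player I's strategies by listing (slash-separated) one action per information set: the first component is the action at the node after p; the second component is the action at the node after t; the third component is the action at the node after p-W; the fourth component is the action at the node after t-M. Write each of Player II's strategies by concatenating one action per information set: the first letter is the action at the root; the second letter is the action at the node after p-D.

1

Row for W/M/T/Stay (columns pg, ph, tg, th): (5,4) (5,4) (-3,5) (-3,5).
Every one of Player I's information sets is on the play path for some reply by Player II when Player I follows W/M/T/Stay.
Changing the action at any of them therefore changes at least one column, so only W/M/T/Stay itself gives this row.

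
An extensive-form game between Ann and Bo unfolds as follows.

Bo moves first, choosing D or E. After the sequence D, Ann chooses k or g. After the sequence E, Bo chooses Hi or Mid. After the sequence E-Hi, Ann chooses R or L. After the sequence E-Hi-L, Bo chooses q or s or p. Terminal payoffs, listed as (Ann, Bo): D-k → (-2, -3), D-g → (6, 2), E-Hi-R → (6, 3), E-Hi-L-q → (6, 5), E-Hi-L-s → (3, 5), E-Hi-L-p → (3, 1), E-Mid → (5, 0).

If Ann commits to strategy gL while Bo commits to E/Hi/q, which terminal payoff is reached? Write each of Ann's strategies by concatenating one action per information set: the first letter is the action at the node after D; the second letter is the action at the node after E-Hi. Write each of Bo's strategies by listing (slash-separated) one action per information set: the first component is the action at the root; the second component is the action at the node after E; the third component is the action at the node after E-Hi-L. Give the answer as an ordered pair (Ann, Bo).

Trace the play path from the root:
  Bo plays E
  Bo plays Hi at [E]
  Ann plays L at [E-Hi]
  Bo plays q at [E-Hi-L]
→ terminal payoff (6, 5).
(Ann's choice at the node after D is never reached on this path, so it doesn't affect the outcome.)

(6, 5)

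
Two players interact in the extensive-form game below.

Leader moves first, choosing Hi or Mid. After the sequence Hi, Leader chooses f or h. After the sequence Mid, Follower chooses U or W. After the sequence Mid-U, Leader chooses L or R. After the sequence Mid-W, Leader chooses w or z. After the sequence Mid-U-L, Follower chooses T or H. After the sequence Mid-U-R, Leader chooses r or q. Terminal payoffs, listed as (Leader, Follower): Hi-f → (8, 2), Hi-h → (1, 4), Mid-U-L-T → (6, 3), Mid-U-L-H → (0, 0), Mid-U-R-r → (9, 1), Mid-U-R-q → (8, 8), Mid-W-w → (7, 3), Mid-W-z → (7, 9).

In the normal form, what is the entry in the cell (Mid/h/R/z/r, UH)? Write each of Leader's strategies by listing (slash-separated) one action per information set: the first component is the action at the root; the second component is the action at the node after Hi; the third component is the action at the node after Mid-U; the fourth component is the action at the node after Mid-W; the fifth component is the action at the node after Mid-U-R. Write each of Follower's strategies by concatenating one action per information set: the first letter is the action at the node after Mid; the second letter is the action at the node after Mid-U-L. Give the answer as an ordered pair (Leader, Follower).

Trace the play path from the root:
  Leader plays Mid
  Follower plays U at [Mid]
  Leader plays R at [Mid-U]
  Leader plays r at [Mid-U-R]
→ terminal payoff (9, 1).
(Leader's choice at the node after Hi is never reached on this path, so it doesn't affect the outcome.)

(9, 1)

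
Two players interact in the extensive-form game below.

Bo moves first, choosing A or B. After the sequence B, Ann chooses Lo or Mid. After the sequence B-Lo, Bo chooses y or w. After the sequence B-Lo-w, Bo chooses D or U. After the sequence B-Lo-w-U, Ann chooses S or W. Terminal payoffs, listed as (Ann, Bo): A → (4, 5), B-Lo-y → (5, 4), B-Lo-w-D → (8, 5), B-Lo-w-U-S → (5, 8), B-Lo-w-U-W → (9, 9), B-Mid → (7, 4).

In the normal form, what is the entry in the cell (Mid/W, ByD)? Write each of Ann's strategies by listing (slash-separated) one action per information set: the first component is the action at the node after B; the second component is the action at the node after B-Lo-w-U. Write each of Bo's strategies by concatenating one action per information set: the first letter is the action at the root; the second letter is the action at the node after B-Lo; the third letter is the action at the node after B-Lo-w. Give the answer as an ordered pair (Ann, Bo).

(7, 4)

Trace the play path from the root:
  Bo plays B
  Ann plays Mid at [B]
→ terminal payoff (7, 4).
(Ann's choice at the node after B-Lo-w-U is never reached on this path, so it doesn't affect the outcome.)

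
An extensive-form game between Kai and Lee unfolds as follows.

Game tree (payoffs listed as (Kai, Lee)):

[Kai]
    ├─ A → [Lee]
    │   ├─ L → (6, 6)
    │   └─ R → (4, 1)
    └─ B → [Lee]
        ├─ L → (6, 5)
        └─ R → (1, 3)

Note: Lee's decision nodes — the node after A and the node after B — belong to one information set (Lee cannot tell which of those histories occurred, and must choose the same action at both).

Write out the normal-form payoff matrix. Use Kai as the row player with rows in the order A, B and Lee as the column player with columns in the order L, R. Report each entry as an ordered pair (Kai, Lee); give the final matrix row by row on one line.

A: (6,6) (4,1) | B: (6,5) (1,3)

            L        R
   A    (6,6)    (4,1)
   B    (6,5)    (1,3)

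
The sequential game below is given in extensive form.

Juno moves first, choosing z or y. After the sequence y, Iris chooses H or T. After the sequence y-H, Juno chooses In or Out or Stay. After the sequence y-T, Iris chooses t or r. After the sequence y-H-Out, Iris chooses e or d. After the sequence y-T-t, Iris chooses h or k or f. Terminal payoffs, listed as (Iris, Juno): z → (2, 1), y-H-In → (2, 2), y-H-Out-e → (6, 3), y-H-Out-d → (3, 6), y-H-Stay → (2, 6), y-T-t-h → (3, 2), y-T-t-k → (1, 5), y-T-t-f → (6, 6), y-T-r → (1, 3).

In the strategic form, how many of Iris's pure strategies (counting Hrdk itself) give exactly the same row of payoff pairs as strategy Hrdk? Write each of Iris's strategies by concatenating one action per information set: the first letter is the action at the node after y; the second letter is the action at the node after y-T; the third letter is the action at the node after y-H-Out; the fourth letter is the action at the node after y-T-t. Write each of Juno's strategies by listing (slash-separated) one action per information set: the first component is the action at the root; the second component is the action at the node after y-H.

6

Row for Hrdk (columns z/In, z/Out, z/Stay, y/In, y/Out, y/Stay): (2,1) (2,1) (2,1) (2,2) (3,6) (2,6).
Under Hrdk, Iris's choice at the node after y-T and at the node after y-T-t can never be reached regardless of what Juno does, so varying those choices leaves every outcome unchanged.
Holding the reachable choices fixed and varying the unreachable ones freely already gives 2 × 3 = 6 equivalent strategies.
No other strategy reproduces this row, so those 6 are the full class: Htdh, Htdk, Htdf, Hrdh, Hrdk, Hrdf.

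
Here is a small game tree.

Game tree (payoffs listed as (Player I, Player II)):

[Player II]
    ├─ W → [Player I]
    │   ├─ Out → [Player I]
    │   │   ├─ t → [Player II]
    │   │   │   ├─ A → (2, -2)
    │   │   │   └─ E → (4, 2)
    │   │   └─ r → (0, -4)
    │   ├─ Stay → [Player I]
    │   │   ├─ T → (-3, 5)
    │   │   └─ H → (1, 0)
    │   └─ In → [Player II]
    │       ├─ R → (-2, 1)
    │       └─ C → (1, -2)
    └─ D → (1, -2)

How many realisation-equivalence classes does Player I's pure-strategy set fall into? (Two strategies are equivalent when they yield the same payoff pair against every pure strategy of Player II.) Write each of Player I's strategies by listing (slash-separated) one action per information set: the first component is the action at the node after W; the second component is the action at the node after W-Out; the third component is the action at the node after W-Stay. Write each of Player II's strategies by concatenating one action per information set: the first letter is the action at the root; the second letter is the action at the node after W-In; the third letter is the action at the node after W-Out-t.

Player I has 12 pure strategies: Out/t/T, Out/t/H, Out/r/T, Out/r/H, Stay/t/T, Stay/t/H, Stay/r/T, Stay/r/H, In/t/T, In/t/H, In/r/T, In/r/H. Columns: WRA, WRE, WCA, WCE, DRA, DRE, DCA, DCE.
{Out/t/T, Out/t/H} → row (2,-2) (4,2) (2,-2) (4,2) (1,-2) (1,-2) (1,-2) (1,-2)
{Out/r/T, Out/r/H} → row (0,-4) (0,-4) (0,-4) (0,-4) (1,-2) (1,-2) (1,-2) (1,-2)
{Stay/t/T, Stay/r/T} → row (-3,5) (-3,5) (-3,5) (-3,5) (1,-2) (1,-2) (1,-2) (1,-2)
{Stay/t/H, Stay/r/H} → row (1,0) (1,0) (1,0) (1,0) (1,-2) (1,-2) (1,-2) (1,-2)
{In/t/T, In/t/H, In/r/T, In/r/H} → row (-2,1) (-2,1) (1,-2) (1,-2) (1,-2) (1,-2) (1,-2) (1,-2)
That's 5 distinct rows out of 12 strategies.

5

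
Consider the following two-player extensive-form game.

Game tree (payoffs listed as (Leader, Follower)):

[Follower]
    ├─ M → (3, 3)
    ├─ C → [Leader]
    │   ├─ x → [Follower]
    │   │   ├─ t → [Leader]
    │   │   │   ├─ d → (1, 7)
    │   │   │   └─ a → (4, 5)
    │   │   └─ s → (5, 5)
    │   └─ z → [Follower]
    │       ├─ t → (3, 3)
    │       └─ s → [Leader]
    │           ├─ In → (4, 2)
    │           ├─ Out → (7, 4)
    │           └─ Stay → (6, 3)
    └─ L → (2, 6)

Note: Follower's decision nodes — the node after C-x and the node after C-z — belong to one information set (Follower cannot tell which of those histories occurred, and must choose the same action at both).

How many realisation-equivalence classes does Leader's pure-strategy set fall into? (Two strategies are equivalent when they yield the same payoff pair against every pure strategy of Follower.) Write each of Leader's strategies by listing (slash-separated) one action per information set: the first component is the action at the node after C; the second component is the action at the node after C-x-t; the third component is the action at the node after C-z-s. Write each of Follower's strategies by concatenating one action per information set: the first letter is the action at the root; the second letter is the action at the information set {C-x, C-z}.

5

Leader has 12 pure strategies: x/d/In, x/d/Out, x/d/Stay, x/a/In, x/a/Out, x/a/Stay, z/d/In, z/d/Out, z/d/Stay, z/a/In, z/a/Out, z/a/Stay. Columns: Mt, Ms, Ct, Cs, Lt, Ls.
{x/d/In, x/d/Out, x/d/Stay} → row (3,3) (3,3) (1,7) (5,5) (2,6) (2,6)
{x/a/In, x/a/Out, x/a/Stay} → row (3,3) (3,3) (4,5) (5,5) (2,6) (2,6)
{z/d/In, z/a/In} → row (3,3) (3,3) (3,3) (4,2) (2,6) (2,6)
{z/d/Out, z/a/Out} → row (3,3) (3,3) (3,3) (7,4) (2,6) (2,6)
{z/d/Stay, z/a/Stay} → row (3,3) (3,3) (3,3) (6,3) (2,6) (2,6)
That's 5 distinct rows out of 12 strategies.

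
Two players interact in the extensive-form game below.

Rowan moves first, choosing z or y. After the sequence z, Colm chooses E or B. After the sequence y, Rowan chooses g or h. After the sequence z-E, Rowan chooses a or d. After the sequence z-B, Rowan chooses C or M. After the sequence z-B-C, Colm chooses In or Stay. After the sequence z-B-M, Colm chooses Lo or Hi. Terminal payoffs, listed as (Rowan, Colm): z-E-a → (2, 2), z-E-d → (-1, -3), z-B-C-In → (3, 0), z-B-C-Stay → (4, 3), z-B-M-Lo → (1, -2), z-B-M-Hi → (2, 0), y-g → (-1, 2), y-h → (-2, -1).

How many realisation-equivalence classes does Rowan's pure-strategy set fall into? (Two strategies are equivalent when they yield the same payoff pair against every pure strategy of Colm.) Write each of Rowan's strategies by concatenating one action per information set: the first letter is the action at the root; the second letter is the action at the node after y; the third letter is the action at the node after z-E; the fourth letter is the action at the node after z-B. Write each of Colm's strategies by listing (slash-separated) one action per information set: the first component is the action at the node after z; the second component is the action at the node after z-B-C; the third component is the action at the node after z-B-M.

Rowan has 16 pure strategies: zgaC, zgaM, zgdC, zgdM, zhaC, zhaM, zhdC, zhdM, ygaC, ygaM, ygdC, ygdM, yhaC, yhaM, yhdC, yhdM. Columns: E/In/Lo, E/In/Hi, E/Stay/Lo, E/Stay/Hi, B/In/Lo, B/In/Hi, B/Stay/Lo, B/Stay/Hi.
{zgaC, zhaC} → row (2,2) (2,2) (2,2) (2,2) (3,0) (3,0) (4,3) (4,3)
{zgaM, zhaM} → row (2,2) (2,2) (2,2) (2,2) (1,-2) (2,0) (1,-2) (2,0)
{zgdC, zhdC} → row (-1,-3) (-1,-3) (-1,-3) (-1,-3) (3,0) (3,0) (4,3) (4,3)
{zgdM, zhdM} → row (-1,-3) (-1,-3) (-1,-3) (-1,-3) (1,-2) (2,0) (1,-2) (2,0)
{ygaC, ygaM, ygdC, ygdM} → row (-1,2) (-1,2) (-1,2) (-1,2) (-1,2) (-1,2) (-1,2) (-1,2)
{yhaC, yhaM, yhdC, yhdM} → row (-2,-1) (-2,-1) (-2,-1) (-2,-1) (-2,-1) (-2,-1) (-2,-1) (-2,-1)
That's 6 distinct rows out of 16 strategies.

6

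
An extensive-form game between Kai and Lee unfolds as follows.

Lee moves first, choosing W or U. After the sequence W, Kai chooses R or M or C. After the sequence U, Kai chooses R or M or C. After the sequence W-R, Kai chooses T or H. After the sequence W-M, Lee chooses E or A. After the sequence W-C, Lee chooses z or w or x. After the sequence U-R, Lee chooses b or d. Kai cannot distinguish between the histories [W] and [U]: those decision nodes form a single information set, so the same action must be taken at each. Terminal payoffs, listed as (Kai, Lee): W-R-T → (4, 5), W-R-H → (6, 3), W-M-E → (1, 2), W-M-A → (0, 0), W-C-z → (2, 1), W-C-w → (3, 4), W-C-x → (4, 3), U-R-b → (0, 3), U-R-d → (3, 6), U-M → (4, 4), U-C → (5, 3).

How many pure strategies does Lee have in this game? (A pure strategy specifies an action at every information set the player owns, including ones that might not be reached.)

Lee owns the root with actions {W, U} — two choices.
Lee owns the node after W-M with actions {E, A} — two choices.
Lee owns the node after W-C with actions {z, w, x} — three choices.
Lee owns the node after U-R with actions {b, d} — two choices.
A pure strategy fixes one action at each information set independently, so the count is the product 2 × 2 × 3 × 2 = 24.

24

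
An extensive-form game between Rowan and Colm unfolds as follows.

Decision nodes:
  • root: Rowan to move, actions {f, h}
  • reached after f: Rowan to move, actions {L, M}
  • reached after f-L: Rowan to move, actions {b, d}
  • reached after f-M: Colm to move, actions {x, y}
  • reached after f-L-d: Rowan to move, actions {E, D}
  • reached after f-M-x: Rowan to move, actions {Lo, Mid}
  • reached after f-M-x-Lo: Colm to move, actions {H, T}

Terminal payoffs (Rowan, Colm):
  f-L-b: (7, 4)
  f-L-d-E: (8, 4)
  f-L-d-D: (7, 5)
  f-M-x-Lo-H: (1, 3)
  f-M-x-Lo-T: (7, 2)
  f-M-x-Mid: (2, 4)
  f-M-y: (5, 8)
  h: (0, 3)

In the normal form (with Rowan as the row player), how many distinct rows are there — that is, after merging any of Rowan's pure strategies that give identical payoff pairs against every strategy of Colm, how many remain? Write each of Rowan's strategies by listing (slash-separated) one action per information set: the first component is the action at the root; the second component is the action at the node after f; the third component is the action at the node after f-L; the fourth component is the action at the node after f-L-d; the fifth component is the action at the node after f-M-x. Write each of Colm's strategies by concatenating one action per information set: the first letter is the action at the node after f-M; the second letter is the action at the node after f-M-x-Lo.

6

Rowan has 32 pure strategies: f/L/b/E/Lo, f/L/b/E/Mid, f/L/b/D/Lo, f/L/b/D/Mid, f/L/d/E/Lo, f/L/d/E/Mid, f/L/d/D/Lo, f/L/d/D/Mid, f/M/b/E/Lo, f/M/b/E/Mid, f/M/b/D/Lo, f/M/b/D/Mid, f/M/d/E/Lo, f/M/d/E/Mid, f/M/d/D/Lo, f/M/d/D/Mid, h/L/b/E/Lo, h/L/b/E/Mid, h/L/b/D/Lo, h/L/b/D/Mid, h/L/d/E/Lo, h/L/d/E/Mid, h/L/d/D/Lo, h/L/d/D/Mid, h/M/b/E/Lo, h/M/b/E/Mid, h/M/b/D/Lo, h/M/b/D/Mid, h/M/d/E/Lo, h/M/d/E/Mid, h/M/d/D/Lo, h/M/d/D/Mid. Columns: xH, xT, yH, yT.
{f/L/b/E/Lo, f/L/b/E/Mid, f/L/b/D/Lo, f/L/b/D/Mid} → row (7,4) (7,4) (7,4) (7,4)
{f/L/d/E/Lo, f/L/d/E/Mid} → row (8,4) (8,4) (8,4) (8,4)
{f/L/d/D/Lo, f/L/d/D/Mid} → row (7,5) (7,5) (7,5) (7,5)
{f/M/b/E/Lo, f/M/b/D/Lo, f/M/d/E/Lo, f/M/d/D/Lo} → row (1,3) (7,2) (5,8) (5,8)
{f/M/b/E/Mid, f/M/b/D/Mid, f/M/d/E/Mid, f/M/d/D/Mid} → row (2,4) (2,4) (5,8) (5,8)
{h/L/b/E/Lo, h/L/b/E/Mid, h/L/b/D/Lo, h/L/b/D/Mid, h/L/d/E/Lo, h/L/d/E/Mid, h/L/d/D/Lo, h/L/d/D/Mid, h/M/b/E/Lo, h/M/b/E/Mid, h/M/b/D/Lo, h/M/b/D/Mid, h/M/d/E/Lo, h/M/d/E/Mid, h/M/d/D/Lo, h/M/d/D/Mid} → row (0,3) (0,3) (0,3) (0,3)
That's 6 distinct rows out of 32 strategies.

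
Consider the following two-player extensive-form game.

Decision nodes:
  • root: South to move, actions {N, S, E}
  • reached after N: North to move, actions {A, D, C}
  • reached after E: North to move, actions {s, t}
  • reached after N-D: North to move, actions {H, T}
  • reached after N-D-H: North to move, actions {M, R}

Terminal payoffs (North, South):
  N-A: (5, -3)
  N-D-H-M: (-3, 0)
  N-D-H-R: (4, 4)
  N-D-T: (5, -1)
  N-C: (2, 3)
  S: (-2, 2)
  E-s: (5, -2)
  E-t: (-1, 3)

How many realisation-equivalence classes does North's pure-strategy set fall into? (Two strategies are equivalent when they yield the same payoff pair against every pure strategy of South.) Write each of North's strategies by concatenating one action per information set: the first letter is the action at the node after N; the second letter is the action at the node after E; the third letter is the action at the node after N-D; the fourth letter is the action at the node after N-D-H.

10

North has 24 pure strategies: AsHM, AsHR, AsTM, AsTR, AtHM, AtHR, AtTM, AtTR, DsHM, DsHR, DsTM, DsTR, DtHM, DtHR, DtTM, DtTR, CsHM, CsHR, CsTM, CsTR, CtHM, CtHR, CtTM, CtTR. Columns: N, S, E.
{AsHM, AsHR, AsTM, AsTR} → row (5,-3) (-2,2) (5,-2)
{AtHM, AtHR, AtTM, AtTR} → row (5,-3) (-2,2) (-1,3)
{DsHM} → row (-3,0) (-2,2) (5,-2)
{DsHR} → row (4,4) (-2,2) (5,-2)
{DsTM, DsTR} → row (5,-1) (-2,2) (5,-2)
{DtHM} → row (-3,0) (-2,2) (-1,3)
{DtHR} → row (4,4) (-2,2) (-1,3)
{DtTM, DtTR} → row (5,-1) (-2,2) (-1,3)
{CsHM, CsHR, CsTM, CsTR} → row (2,3) (-2,2) (5,-2)
{CtHM, CtHR, CtTM, CtTR} → row (2,3) (-2,2) (-1,3)
That's 10 distinct rows out of 24 strategies.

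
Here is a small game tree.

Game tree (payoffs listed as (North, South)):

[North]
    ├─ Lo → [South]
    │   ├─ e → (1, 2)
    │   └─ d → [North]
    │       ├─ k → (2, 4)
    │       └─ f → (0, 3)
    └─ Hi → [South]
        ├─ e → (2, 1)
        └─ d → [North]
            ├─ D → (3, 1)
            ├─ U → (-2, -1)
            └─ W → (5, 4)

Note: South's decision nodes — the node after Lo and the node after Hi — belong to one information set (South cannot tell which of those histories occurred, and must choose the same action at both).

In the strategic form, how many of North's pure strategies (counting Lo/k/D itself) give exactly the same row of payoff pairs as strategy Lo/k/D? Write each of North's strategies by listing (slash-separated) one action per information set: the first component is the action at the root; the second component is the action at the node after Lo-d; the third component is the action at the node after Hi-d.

3

Row for Lo/k/D (columns e, d): (1,2) (2,4).
Under Lo/k/D, North's choice at the node after Hi-d can never be reached regardless of what South does, so varying those choices leaves every outcome unchanged.
Holding the reachable choices fixed and varying the unreachable one freely already gives 3 equivalent strategies.
No other strategy reproduces this row, so those 3 are the full class: Lo/k/D, Lo/k/U, Lo/k/W.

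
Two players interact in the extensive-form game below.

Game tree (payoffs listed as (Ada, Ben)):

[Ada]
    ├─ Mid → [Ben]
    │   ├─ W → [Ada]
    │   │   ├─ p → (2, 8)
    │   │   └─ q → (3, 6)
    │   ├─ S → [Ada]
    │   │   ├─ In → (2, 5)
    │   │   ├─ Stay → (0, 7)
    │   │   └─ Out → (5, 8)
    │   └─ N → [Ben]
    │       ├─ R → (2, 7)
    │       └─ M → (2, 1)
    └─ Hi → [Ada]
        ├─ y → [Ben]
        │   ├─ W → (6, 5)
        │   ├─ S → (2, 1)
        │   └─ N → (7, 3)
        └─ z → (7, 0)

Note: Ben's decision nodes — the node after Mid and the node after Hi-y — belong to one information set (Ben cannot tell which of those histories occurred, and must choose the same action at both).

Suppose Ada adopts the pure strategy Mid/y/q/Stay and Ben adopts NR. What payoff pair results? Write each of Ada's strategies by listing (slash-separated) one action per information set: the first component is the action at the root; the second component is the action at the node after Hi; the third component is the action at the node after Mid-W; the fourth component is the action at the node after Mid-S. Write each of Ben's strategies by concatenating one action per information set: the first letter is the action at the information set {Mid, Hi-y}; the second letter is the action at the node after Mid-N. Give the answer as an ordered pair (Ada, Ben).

(2, 7)

Trace the play path from the root:
  Ada plays Mid
  Ben plays N at [Mid]
  Ben plays R at [Mid-N]
→ terminal payoff (2, 7).
(Ada's choice at the node after Hi is never reached on this path, so it doesn't affect the outcome.)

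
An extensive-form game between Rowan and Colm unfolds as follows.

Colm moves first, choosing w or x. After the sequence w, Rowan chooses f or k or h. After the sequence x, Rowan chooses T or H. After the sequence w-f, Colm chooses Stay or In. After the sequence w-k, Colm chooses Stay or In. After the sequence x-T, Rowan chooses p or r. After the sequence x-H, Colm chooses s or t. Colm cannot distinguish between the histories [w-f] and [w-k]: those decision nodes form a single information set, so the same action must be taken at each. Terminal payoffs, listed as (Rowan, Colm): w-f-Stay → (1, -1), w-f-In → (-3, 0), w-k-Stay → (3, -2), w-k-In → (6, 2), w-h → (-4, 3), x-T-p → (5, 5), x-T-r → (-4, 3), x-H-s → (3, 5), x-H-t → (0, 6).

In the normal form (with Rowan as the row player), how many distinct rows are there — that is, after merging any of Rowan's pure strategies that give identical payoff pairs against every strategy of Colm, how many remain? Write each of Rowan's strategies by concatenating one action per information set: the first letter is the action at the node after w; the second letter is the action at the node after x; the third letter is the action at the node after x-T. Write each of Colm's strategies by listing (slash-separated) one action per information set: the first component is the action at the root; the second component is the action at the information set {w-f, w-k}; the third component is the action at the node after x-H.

Rowan has 12 pure strategies: fTp, fTr, fHp, fHr, kTp, kTr, kHp, kHr, hTp, hTr, hHp, hHr. Columns: w/Stay/s, w/Stay/t, w/In/s, w/In/t, x/Stay/s, x/Stay/t, x/In/s, x/In/t.
{fTp} → row (1,-1) (1,-1) (-3,0) (-3,0) (5,5) (5,5) (5,5) (5,5)
{fTr} → row (1,-1) (1,-1) (-3,0) (-3,0) (-4,3) (-4,3) (-4,3) (-4,3)
{fHp, fHr} → row (1,-1) (1,-1) (-3,0) (-3,0) (3,5) (0,6) (3,5) (0,6)
{kTp} → row (3,-2) (3,-2) (6,2) (6,2) (5,5) (5,5) (5,5) (5,5)
{kTr} → row (3,-2) (3,-2) (6,2) (6,2) (-4,3) (-4,3) (-4,3) (-4,3)
{kHp, kHr} → row (3,-2) (3,-2) (6,2) (6,2) (3,5) (0,6) (3,5) (0,6)
{hTp} → row (-4,3) (-4,3) (-4,3) (-4,3) (5,5) (5,5) (5,5) (5,5)
{hTr} → row (-4,3) (-4,3) (-4,3) (-4,3) (-4,3) (-4,3) (-4,3) (-4,3)
{hHp, hHr} → row (-4,3) (-4,3) (-4,3) (-4,3) (3,5) (0,6) (3,5) (0,6)
That's 9 distinct rows out of 12 strategies.

9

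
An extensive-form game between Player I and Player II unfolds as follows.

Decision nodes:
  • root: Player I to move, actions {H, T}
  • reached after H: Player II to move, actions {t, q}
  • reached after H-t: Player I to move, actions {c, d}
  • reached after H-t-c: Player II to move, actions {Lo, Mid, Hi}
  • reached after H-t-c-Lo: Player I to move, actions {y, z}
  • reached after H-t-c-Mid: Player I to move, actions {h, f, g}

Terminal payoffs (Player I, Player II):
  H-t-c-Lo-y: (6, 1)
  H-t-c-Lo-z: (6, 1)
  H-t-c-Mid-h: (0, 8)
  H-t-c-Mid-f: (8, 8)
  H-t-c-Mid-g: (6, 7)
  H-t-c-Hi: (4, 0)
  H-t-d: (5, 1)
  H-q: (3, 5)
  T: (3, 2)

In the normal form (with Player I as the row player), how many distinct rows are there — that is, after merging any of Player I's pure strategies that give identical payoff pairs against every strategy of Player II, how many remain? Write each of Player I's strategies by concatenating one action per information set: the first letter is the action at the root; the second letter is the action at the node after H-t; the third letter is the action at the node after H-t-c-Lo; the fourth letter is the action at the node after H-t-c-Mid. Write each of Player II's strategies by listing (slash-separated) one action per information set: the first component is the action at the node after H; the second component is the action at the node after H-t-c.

5

Player I has 24 pure strategies: Hcyh, Hcyf, Hcyg, Hczh, Hczf, Hczg, Hdyh, Hdyf, Hdyg, Hdzh, Hdzf, Hdzg, Tcyh, Tcyf, Tcyg, Tczh, Tczf, Tczg, Tdyh, Tdyf, Tdyg, Tdzh, Tdzf, Tdzg. Columns: t/Lo, t/Mid, t/Hi, q/Lo, q/Mid, q/Hi.
{Hcyh, Hczh} → row (6,1) (0,8) (4,0) (3,5) (3,5) (3,5)
{Hcyf, Hczf} → row (6,1) (8,8) (4,0) (3,5) (3,5) (3,5)
{Hcyg, Hczg} → row (6,1) (6,7) (4,0) (3,5) (3,5) (3,5)
{Hdyh, Hdyf, Hdyg, Hdzh, Hdzf, Hdzg} → row (5,1) (5,1) (5,1) (3,5) (3,5) (3,5)
{Tcyh, Tcyf, Tcyg, Tczh, Tczf, Tczg, Tdyh, Tdyf, Tdyg, Tdzh, Tdzf, Tdzg} → row (3,2) (3,2) (3,2) (3,2) (3,2) (3,2)
That's 5 distinct rows out of 24 strategies.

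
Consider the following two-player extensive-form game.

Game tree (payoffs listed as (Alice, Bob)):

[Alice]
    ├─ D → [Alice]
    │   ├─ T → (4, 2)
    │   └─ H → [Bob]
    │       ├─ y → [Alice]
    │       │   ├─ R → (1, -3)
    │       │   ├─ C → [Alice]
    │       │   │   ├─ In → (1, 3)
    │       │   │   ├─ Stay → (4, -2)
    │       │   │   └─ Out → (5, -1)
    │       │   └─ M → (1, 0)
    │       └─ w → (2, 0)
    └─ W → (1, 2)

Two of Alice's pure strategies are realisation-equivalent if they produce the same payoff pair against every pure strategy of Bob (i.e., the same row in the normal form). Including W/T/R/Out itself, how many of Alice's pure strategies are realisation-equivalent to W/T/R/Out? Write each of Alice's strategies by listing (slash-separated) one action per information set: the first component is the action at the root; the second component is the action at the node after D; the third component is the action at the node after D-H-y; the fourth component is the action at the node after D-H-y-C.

18

Row for W/T/R/Out (columns y, w): (1,2) (1,2).
Under W/T/R/Out, Alice's choice at the node after D and at the node after D-H-y and at the node after D-H-y-C can never be reached regardless of what Bob does, so varying those choices leaves every outcome unchanged.
Holding the reachable choices fixed and varying the unreachable ones freely already gives 2 × 3 × 3 = 18 equivalent strategies.
No other strategy reproduces this row, so those 18 are the full class: W/T/R/In, W/T/R/Stay, W/T/R/Out, W/T/C/In, W/T/C/Stay, W/T/C/Out, W/T/M/In, W/T/M/Stay, W/T/M/Out, W/H/R/In, W/H/R/Stay, W/H/R/Out, W/H/C/In, W/H/C/Stay, W/H/C/Out, W/H/M/In, W/H/M/Stay, W/H/M/Out.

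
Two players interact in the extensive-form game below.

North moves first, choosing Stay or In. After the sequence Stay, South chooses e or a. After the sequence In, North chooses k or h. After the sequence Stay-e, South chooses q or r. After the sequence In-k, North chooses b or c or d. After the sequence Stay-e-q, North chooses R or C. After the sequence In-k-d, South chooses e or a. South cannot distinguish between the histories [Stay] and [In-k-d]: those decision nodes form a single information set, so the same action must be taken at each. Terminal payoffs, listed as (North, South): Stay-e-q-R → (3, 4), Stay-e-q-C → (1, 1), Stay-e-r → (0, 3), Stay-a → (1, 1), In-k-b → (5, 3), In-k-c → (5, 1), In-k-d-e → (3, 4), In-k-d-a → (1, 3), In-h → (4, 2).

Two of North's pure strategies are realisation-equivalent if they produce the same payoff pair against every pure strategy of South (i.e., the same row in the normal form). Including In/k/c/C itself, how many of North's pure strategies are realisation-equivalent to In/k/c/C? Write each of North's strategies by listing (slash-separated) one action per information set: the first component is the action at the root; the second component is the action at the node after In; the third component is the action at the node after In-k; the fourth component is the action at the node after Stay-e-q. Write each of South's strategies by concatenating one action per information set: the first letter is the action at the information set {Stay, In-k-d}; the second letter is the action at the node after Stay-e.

Row for In/k/c/C (columns eq, er, aq, ar): (5,1) (5,1) (5,1) (5,1).
Under In/k/c/C, North's choice at the node after Stay-e-q can never be reached regardless of what South does, so varying those choices leaves every outcome unchanged.
Holding the reachable choices fixed and varying the unreachable one freely already gives 2 equivalent strategies.
No other strategy reproduces this row, so those 2 are the full class: In/k/c/R, In/k/c/C.

2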